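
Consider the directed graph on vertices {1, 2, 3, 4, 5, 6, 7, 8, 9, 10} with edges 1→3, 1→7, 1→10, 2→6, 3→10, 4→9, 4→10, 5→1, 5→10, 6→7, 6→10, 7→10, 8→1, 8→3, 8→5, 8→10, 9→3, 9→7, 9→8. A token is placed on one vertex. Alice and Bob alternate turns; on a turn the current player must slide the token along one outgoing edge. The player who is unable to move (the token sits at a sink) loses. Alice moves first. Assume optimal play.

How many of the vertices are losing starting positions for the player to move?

Positions with no move are L. A position that does have a move is losing for the player to move precisely when every available move leads to a winning position for the opponent. Fill in the labels:
Every edge goes from a vertex to one that appears earlier in the order 10, 3, 7, 1, 5, 8, 6, 9, 4, 2, so processing vertices in that order labels each vertex after all of its successors.
10: no outgoing edge → L
3: W (go to 10, an L position)
7: W (go to 10, an L position)
1: W (go to 10, an L position)
5: W (go to 10, an L position)
8: W (go to 10, an L position)
6: W (go to 10, an L position)
9: L (options 8(W), 7(W), 3(W) are all W)
4: W (go to 9, an L position)
2: L (sole option 6(W) is W)
The L vertices are 2, 9, 10; that is 3 in all.

3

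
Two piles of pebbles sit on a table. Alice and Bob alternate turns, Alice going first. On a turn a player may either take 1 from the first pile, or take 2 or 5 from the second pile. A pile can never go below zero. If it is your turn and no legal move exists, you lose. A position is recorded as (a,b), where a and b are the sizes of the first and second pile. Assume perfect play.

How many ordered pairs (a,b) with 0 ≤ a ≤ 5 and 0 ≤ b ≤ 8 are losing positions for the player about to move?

Work bottom-up. With no move the player to move loses. Otherwise the position is W if at least one move leads to an L position for the opponent, and L if every move leads to a W.
Every move lowers a or b (never raises either), so fill the grid row by row in increasing a, and left to right within a row: each cell's successors are then already labelled.
      b=0  b=1  b=2  b=3  b=4  b=5  b=6  b=7  b=8
a=0:    L    L    W    W    L    W    W    L    L
a=1:    W    W    L    L    W    W    L    W    W
a=2:    L    L    W    W    L    W    W    L    L
a=3:    W    W    L    L    W    W    L    W    W
a=4:    L    L    W    W    L    W    W    L    L
a=5:    W    W    L    L    W    W    L    W    W
Cells with no legal move (terminal, hence L): (0,0), (0,1).
The remaining L cells, each justified by listing all of its moves:
(0,4): L (sole option (0,2)(W) is W)
(0,7): L (options (0,5)(W), (0,2)(W) are all W)
(0,8): L (options (0,6)(W), (0,3)(W) are all W)
(1,2): L (options (0,2)(W), (1,0)(W) are all W)
(1,3): L (options (0,3)(W), (1,1)(W) are all W)
(1,6): L (options (0,6)(W), (1,4)(W), (1,1)(W) are all W)
(2,0): L (sole option (1,0)(W) is W)
(2,1): L (sole option (1,1)(W) is W)
(2,4): L (options (1,4)(W), (2,2)(W) are all W)
(2,7): L (options (1,7)(W), (2,5)(W), (2,2)(W) are all W)
(2,8): L (options (1,8)(W), (2,6)(W), (2,3)(W) are all W)
(3,2): L (options (2,2)(W), (3,0)(W) are all W)
(3,3): L (options (2,3)(W), (3,1)(W) are all W)
(3,6): L (options (2,6)(W), (3,4)(W), (3,1)(W) are all W)
(4,0): L (sole option (3,0)(W) is W)
(4,1): L (sole option (3,1)(W) is W)
(4,4): L (options (3,4)(W), (4,2)(W) are all W)
(4,7): L (options (3,7)(W), (4,5)(W), (4,2)(W) are all W)
(4,8): L (options (3,8)(W), (4,6)(W), (4,3)(W) are all W)
(5,2): L (options (4,2)(W), (5,0)(W) are all W)
(5,3): L (options (4,3)(W), (5,1)(W) are all W)
(5,6): L (options (4,6)(W), (5,4)(W), (5,1)(W) are all W)
Every other cell has at least one move into one of the L cells above, so it is W.
L cells per row: a=0: 5, a=1: 3, a=2: 5, a=3: 3, a=4: 5, a=5: 3; total 24.

24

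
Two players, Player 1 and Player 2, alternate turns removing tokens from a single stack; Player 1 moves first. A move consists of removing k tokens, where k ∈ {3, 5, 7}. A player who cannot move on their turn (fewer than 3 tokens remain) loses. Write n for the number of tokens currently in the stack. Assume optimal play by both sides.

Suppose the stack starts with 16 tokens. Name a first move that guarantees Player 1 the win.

Use the standard recursion: the mover loses at a terminal position; elsewhere, the mover wins exactly when some move hands the opponent an L position.
n=0: no move → L
n=1: no move → L
n=2: no move → L
n=3: reaches L-position 0 → W
n=4: reaches L-position 1 → W
n=5: reaches L-position 2 → W
n=6: reaches L-position 1 → W
n=7: reaches L-position 2 → W
n=8: reaches L-position 1 → W
n=9: reaches L-position 2 → W
n=10: only reaches 7(W), 5(W), 3(W), all W → L
n=11: only reaches 8(W), 6(W), 4(W), all W → L
n=12: only reaches 9(W), 7(W), 5(W), all W → L
n=13: reaches L-position 10 → W
n=14: reaches L-position 11 → W
n=15: reaches L-position 12 → W
n=16: reaches L-position 11 → W
From 16, the L positions reachable in one move are: 11.

Remove 5, leaving 11.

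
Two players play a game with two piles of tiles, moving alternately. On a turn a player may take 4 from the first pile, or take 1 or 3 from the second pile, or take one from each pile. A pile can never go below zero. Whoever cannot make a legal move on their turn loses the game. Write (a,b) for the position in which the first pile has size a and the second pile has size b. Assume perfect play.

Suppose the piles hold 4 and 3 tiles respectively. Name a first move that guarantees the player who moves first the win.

Move to (3,2).

Classify positions by backward induction: terminal positions (no move available) are L. From any other position, the mover wins iff some move reaches an L.
No move ever increases a pile, so every position that can arise here has a ≤ 4 and b ≤ 3; it is enough to label the cells with 0 ≤ a ≤ 4 and 0 ≤ b ≤ 3.
Every move lowers a or b (never raises either), so fill the grid row by row in increasing a, and left to right within a row: each cell's successors are then already labelled.
      b=0  b=1  b=2  b=3
a=0:    L    W    L    W
a=1:    L    W    L    W
a=2:    L    W    L    W
a=3:    L    W    L    W
a=4:    W    W    W    W
Cells with no legal move (terminal, hence L): (0,0), (1,0), (2,0), (3,0).
The remaining L cells, each justified by listing all of its moves:
(0,2): →(0,1)(W) only, which is W, so L
(1,2): →(1,1)(W), (0,1)(W) — all W, so L
(2,2): →(2,1)(W), (1,1)(W) — all W, so L
(3,2): →(3,1)(W), (2,1)(W) — all W, so L
Every other cell has at least one move into one of the L cells above, so it is W.
From (4,3), the L positions reachable in one move are: (3,2).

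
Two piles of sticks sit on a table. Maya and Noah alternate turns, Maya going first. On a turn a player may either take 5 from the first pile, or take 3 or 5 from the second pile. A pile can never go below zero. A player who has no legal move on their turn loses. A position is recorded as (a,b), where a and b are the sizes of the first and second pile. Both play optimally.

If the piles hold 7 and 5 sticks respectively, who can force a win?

Label each position W (a win for the player to move) or L (a loss). A position with no legal move is L; any other position is W exactly when some move reaches an L, and L when every move reaches a W.
No move ever increases a pile, so every position that can arise here has a ≤ 7 and b ≤ 5; it is enough to label the cells with 0 ≤ a ≤ 7 and 0 ≤ b ≤ 5.
Every move lowers a or b (never raises either), so fill the grid row by row in increasing a, and left to right within a row: each cell's successors are then already labelled.
      b=0  b=1  b=2  b=3  b=4  b=5
a=0:    L    L    L    W    W    W
a=1:    L    L    L    W    W    W
a=2:    L    L    L    W    W    W
a=3:    L    L    L    W    W    W
a=4:    L    L    L    W    W    W
a=5:    W    W    W    L    L    L
a=6:    W    W    W    L    L    L
a=7:    W    W    W    L    L    L
Cells with no legal move (terminal, hence L): (0,0), (0,1), (0,2), (1,0), (1,1), (1,2), (2,0), (2,1), (2,2), (3,0), (3,1), (3,2), (4,0), (4,1), (4,2).
The remaining L cells, each justified by listing all of its moves:
(5,3): →(0,3)(W), (5,0)(W) — all W, so L
(5,4): →(0,4)(W), (5,1)(W) — all W, so L
(5,5): →(0,5)(W), (5,2)(W), (5,0)(W) — all W, so L
(6,3): →(1,3)(W), (6,0)(W) — all W, so L
(6,4): →(1,4)(W), (6,1)(W) — all W, so L
(6,5): →(1,5)(W), (6,2)(W), (6,0)(W) — all W, so L
(7,3): →(2,3)(W), (7,0)(W) — all W, so L
(7,4): →(2,4)(W), (7,1)(W) — all W, so L
(7,5): →(2,5)(W), (7,2)(W), (7,0)(W) — all W, so L
Every other cell has at least one move into one of the L cells above, so it is W.
Every move from (7,5) reaches a W position, so the mover loses.

Noah wins.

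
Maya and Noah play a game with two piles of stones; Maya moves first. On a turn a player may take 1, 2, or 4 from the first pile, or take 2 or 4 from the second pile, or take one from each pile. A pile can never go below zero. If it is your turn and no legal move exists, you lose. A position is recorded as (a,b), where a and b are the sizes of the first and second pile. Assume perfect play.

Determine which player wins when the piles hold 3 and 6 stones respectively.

Noah wins.

Positions with no move are L. A position that does have a move is losing for the player to move precisely when every available move leads to a winning position for the opponent. Fill in the labels:
No move ever increases a pile, so every position that can arise here has a ≤ 3 and b ≤ 6; it is enough to label the cells with 0 ≤ a ≤ 3 and 0 ≤ b ≤ 6.
Every move lowers a or b (never raises either), so fill the grid row by row in increasing a, and left to right within a row: each cell's successors are then already labelled.
      b=0  b=1  b=2  b=3  b=4  b=5  b=6
a=0:    L    L    W    W    W    W    L
a=1:    W    W    W    L    L    W    W
a=2:    W    W    L    W    W    W    W
a=3:    L    L    W    W    W    W    L
Cells with no legal move (terminal, hence L): (0,0), (0,1).
The remaining L cells, each justified by listing all of its moves:
(0,6): L (options (0,4)(W), (0,2)(W) are all W)
(1,3): L (options (0,3)(W), (1,1)(W), (0,2)(W) are all W)
(1,4): L (options (0,4)(W), (1,2)(W), (1,0)(W), (0,3)(W) are all W)
(2,2): L (options (1,2)(W), (0,2)(W), (2,0)(W), (1,1)(W) are all W)
(3,0): L (options (2,0)(W), (1,0)(W) are all W)
(3,1): L (options (2,1)(W), (1,1)(W), (2,0)(W) are all W)
(3,6): L (options (2,6)(W), (1,6)(W), (3,4)(W), (3,2)(W), (2,5)(W) are all W)
Every other cell has at least one move into one of the L cells above, so it is W.
The starting position (3,6) is L: whatever Maya does, the opponent receives a W position.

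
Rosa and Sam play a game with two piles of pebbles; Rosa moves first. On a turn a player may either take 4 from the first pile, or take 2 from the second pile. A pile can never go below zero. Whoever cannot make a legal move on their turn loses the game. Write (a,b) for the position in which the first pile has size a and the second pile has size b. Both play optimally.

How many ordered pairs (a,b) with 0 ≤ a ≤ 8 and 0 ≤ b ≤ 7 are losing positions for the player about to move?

Work bottom-up. With no move the player to move loses. Otherwise the position is W if at least one move leads to an L position for the opponent, and L if every move leads to a W.
Every move lowers a or b (never raises either), so fill the grid row by row in increasing a, and left to right within a row: each cell's successors are then already labelled.
      b=0  b=1  b=2  b=3  b=4  b=5  b=6  b=7
a=0:    L    L    W    W    L    L    W    W
a=1:    L    L    W    W    L    L    W    W
a=2:    L    L    W    W    L    L    W    W
a=3:    L    L    W    W    L    L    W    W
a=4:    W    W    L    L    W    W    L    L
a=5:    W    W    L    L    W    W    L    L
a=6:    W    W    L    L    W    W    L    L
a=7:    W    W    L    L    W    W    L    L
a=8:    L    L    W    W    L    L    W    W
Cells with no legal move (terminal, hence L): (0,0), (0,1), (1,0), (1,1), (2,0), (2,1), (3,0), (3,1).
The remaining L cells, each justified by listing all of its moves:
(0,4): only reaches (0,2)(W), which is W → L
(0,5): only reaches (0,3)(W), which is W → L
(1,4): only reaches (1,2)(W), which is W → L
(1,5): only reaches (1,3)(W), which is W → L
(2,4): only reaches (2,2)(W), which is W → L
(2,5): only reaches (2,3)(W), which is W → L
(3,4): only reaches (3,2)(W), which is W → L
(3,5): only reaches (3,3)(W), which is W → L
(4,2): only reaches (0,2)(W), (4,0)(W), all W → L
(4,3): only reaches (0,3)(W), (4,1)(W), all W → L
(4,6): only reaches (0,6)(W), (4,4)(W), all W → L
(4,7): only reaches (0,7)(W), (4,5)(W), all W → L
(5,2): only reaches (1,2)(W), (5,0)(W), all W → L
(5,3): only reaches (1,3)(W), (5,1)(W), all W → L
(5,6): only reaches (1,6)(W), (5,4)(W), all W → L
(5,7): only reaches (1,7)(W), (5,5)(W), all W → L
(6,2): only reaches (2,2)(W), (6,0)(W), all W → L
(6,3): only reaches (2,3)(W), (6,1)(W), all W → L
(6,6): only reaches (2,6)(W), (6,4)(W), all W → L
(6,7): only reaches (2,7)(W), (6,5)(W), all W → L
(7,2): only reaches (3,2)(W), (7,0)(W), all W → L
(7,3): only reaches (3,3)(W), (7,1)(W), all W → L
(7,6): only reaches (3,6)(W), (7,4)(W), all W → L
(7,7): only reaches (3,7)(W), (7,5)(W), all W → L
(8,0): only reaches (4,0)(W), which is W → L
(8,1): only reaches (4,1)(W), which is W → L
(8,4): only reaches (4,4)(W), (8,2)(W), all W → L
(8,5): only reaches (4,5)(W), (8,3)(W), all W → L
Every other cell has at least one move into one of the L cells above, so it is W.
L cells per row: a=0: 4, a=1: 4, a=2: 4, a=3: 4, a=4: 4, a=5: 4, a=6: 4, a=7: 4, a=8: 4; total 36.

36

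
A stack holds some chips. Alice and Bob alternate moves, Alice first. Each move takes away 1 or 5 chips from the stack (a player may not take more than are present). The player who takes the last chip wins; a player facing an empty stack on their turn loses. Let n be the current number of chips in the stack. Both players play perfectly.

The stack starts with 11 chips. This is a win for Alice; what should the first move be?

Remove 1, leaving 10.

Compute win/loss labels from the base case upward. A position with no move is L. Any other position is W if it can reach an L in one move, else L.
n=0: no move → L
n=1: can move to 0, which is L ⇒ W
n=2: the only move is to 1(W), a W ⇒ L
n=3: can move to 2, which is L ⇒ W
n=4: the only move is to 3(W), a W ⇒ L
n=5: can move to 4, which is L ⇒ W
n=6: moves to 5(W), 1(W); every one is W ⇒ L
n=7: can move to 6, which is L ⇒ W
n=8: moves to 7(W), 3(W); every one is W ⇒ L
n=9: can move to 8, which is L ⇒ W
n=10: moves to 9(W), 5(W); every one is W ⇒ L
n=11: can move to 10, which is L ⇒ W
From 11, the L positions reachable in one move are: 10, 6. Any move reaching one of these is winning.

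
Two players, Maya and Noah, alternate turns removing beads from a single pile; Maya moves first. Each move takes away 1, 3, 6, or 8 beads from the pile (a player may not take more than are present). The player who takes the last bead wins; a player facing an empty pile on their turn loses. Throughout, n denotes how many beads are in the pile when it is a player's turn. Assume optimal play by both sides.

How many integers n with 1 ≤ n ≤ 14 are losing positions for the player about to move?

Classify positions by backward induction: terminal positions (no move available) are L. From any other position, the mover wins iff some move reaches an L.
n=0: no move → L
n=1: reaches L-position 0 → W
n=2: only reaches 1(W), which is W → L
n=3: reaches L-position 2 → W
n=4: only reaches 3(W), 1(W), all W → L
n=5: reaches L-position 4 → W
n=6: reaches L-position 0 → W
n=7: reaches L-position 4 → W
n=8: reaches L-position 2 → W
n=9: only reaches 8(W), 6(W), 3(W), 1(W), all W → L
n=10: reaches L-position 9 → W
n=11: only reaches 10(W), 8(W), 5(W), 3(W), all W → L
n=12: reaches L-position 11 → W
n=13: only reaches 12(W), 10(W), 7(W), 5(W), all W → L
n=14: reaches L-position 13 → W
L entries with 1 ≤ n ≤ 14 (n=0 is outside the asked range and is not counted): n = 2, 4, 9, 11, 13; that makes 5.

5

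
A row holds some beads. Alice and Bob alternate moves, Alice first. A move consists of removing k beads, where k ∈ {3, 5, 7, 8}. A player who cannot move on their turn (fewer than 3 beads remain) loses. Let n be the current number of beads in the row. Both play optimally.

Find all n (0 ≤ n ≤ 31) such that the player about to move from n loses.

0, 1, 2, 11, 12, 13, 22, 23, 24

Work bottom-up. With no move the player to move loses. Otherwise the position is W if at least one move leads to an L position for the opponent, and L if every move leads to a W.
n=0: no move → L
n=1: no move → L
n=2: no move → L
n=3: W (go to 0, an L position)
n=4: W (go to 1, an L position)
n=5: W (go to 2, an L position)
n=6: W (go to 1, an L position)
n=7: W (go to 2, an L position)
n=8: W (go to 1, an L position)
n=9: W (go to 2, an L position)
n=10: W (go to 2, an L position)
n=11: L (options 8(W), 6(W), 4(W), 3(W) are all W)
n=12: L (options 9(W), 7(W), 5(W), 4(W) are all W)
n=13: L (options 10(W), 8(W), 6(W), 5(W) are all W)
n=14: W (go to 11, an L position)
n=15: W (go to 12, an L position)
n=16: W (go to 13, an L position)
n=17: W (go to 12, an L position)
n=18: W (go to 13, an L position)
n=19: W (go to 12, an L position)
n=20: W (go to 13, an L position)
n=21: W (go to 13, an L position)
n=22: L (options 19(W), 17(W), 15(W), 14(W) are all W)
n=23: L (options 20(W), 18(W), 16(W), 15(W) are all W)
n=24: L (options 21(W), 19(W), 17(W), 16(W) are all W)
n=25: W (go to 22, an L position)
n=26: W (go to 23, an L position)
n=27: W (go to 24, an L position)
n=28: W (go to 23, an L position)
n=29: W (go to 24, an L position)
n=30: W (go to 23, an L position)
n=31: W (go to 24, an L position)
Reading off the rows marked L gives the requested list; there are 9 such values of n.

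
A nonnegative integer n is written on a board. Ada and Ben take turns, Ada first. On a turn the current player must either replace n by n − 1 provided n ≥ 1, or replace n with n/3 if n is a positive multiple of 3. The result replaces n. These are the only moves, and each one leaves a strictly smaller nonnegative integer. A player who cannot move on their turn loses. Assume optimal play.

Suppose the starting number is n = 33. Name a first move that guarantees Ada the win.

Classify positions by backward induction: terminal positions (no move available) are L. From any other position, the mover wins iff some move reaches an L.
n=0: no move → L
n=1: can move to 0, which is L ⇒ W
n=2: the only move is to 1(W), a W ⇒ L
n=3: can move to 2, which is L ⇒ W
n=4: the only move is to 3(W), a W ⇒ L
n=5: can move to 4, which is L ⇒ W
n=6: can move to 2, which is L ⇒ W
n=7: the only move is to 6(W), a W ⇒ L
n=8: can move to 7, which is L ⇒ W
n=9: moves to 3(W), 8(W); every one is W ⇒ L
n=10: can move to 9, which is L ⇒ W
n=11: the only move is to 10(W), a W ⇒ L
n=12: can move to 4, which is L ⇒ W
n=13: the only move is to 12(W), a W ⇒ L
n=14: can move to 13, which is L ⇒ W
n=15: moves to 5(W), 14(W); every one is W ⇒ L
n=16: can move to 15, which is L ⇒ W
n=17: the only move is to 16(W), a W ⇒ L
n=18: can move to 17, which is L ⇒ W
n=19: the only move is to 18(W), a W ⇒ L
n=20: can move to 19, which is L ⇒ W
n=21: can move to 7, which is L ⇒ W
n=22: the only move is to 21(W), a W ⇒ L
n=23: can move to 22, which is L ⇒ W
n=24: moves to 8(W), 23(W); every one is W ⇒ L
n=25: can move to 24, which is L ⇒ W
n=26: the only move is to 25(W), a W ⇒ L
n=27: can move to 9, which is L ⇒ W
n=28: the only move is to 27(W), a W ⇒ L
n=29: can move to 28, which is L ⇒ W
n=30: moves to 10(W), 29(W); every one is W ⇒ L
n=31: can move to 30, which is L ⇒ W
n=32: the only move is to 31(W), a W ⇒ L
n=33: can move to 11, which is L ⇒ W
From 33, the L positions reachable in one move are: 11, 32. Any move reaching one of these is winning.

Move to 11.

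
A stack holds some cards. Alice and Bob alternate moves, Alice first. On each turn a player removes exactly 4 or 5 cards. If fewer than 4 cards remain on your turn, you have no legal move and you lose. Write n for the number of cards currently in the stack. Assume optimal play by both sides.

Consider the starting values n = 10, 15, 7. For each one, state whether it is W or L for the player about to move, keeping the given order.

10: L, 15: W, 7: W

Work bottom-up. With no move the player to move loses. Otherwise the position is W if at least one move leads to an L position for the opponent, and L if every move leads to a W.
n=0: no move → L
n=1: no move → L
n=2: no move → L
n=3: no move → L
n=4: reaches L-position 0 → W
n=5: reaches L-position 1 → W
n=6: reaches L-position 2 → W
n=7: reaches L-position 3 → W
n=8: reaches L-position 3 → W
n=9: only reaches 5(W), 4(W), all W → L
n=10: only reaches 6(W), 5(W), all W → L
n=11: only reaches 7(W), 6(W), all W → L
n=12: only reaches 8(W), 7(W), all W → L
n=13: reaches L-position 9 → W
n=14: reaches L-position 10 → W
n=15: reaches L-position 11 → W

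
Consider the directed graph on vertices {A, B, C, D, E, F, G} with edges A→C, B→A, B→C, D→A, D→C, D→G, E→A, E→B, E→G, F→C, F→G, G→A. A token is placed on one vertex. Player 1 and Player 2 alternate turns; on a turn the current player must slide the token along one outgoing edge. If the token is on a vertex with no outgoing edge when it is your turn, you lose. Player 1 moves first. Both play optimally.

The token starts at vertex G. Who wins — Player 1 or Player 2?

Player 2 wins.

Label each position W (a win for the player to move) or L (a loss). A position with no legal move is L; any other position is W exactly when some move reaches an L, and L when every move reaches a W.
Every edge goes from a vertex to one that appears earlier in the order C, A, B, G, E, D, F, so processing vertices in that order labels each vertex after all of its successors.
C: no outgoing edge → L
A: W (go to C, an L position)
B: W (go to C, an L position)
G: L (sole option A(W) is W)
E: W (go to G, an L position)
D: W (go to G, an L position)
F: W (go to G, an L position)
Every move from G reaches a W position, so the mover loses.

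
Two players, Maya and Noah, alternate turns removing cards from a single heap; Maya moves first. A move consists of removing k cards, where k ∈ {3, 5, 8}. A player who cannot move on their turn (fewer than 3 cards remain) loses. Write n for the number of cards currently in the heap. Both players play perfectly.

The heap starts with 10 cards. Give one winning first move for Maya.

Remove 8, leaving 2.

Positions with no move are L. A position that does have a move is losing for the player to move precisely when every available move leads to a winning position for the opponent. Fill in the labels:
n=0: no move → L
n=1: no move → L
n=2: no move → L
n=3: W (go to 0, an L position)
n=4: W (go to 1, an L position)
n=5: W (go to 2, an L position)
n=6: W (go to 1, an L position)
n=7: W (go to 2, an L position)
n=8: W (go to 0, an L position)
n=9: W (go to 1, an L position)
n=10: W (go to 2, an L position)
From 10, the L positions reachable in one move are: 2.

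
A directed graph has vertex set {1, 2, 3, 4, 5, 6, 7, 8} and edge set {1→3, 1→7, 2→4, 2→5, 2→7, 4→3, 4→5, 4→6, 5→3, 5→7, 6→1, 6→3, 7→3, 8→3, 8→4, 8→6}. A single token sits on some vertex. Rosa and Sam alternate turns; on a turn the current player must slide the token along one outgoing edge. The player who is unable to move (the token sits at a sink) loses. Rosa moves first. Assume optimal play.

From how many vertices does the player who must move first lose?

Compute win/loss labels from the base case upward. A position with no move is L. Any other position is W if it can reach an L in one move, else L.
Every edge goes from a vertex to one that appears earlier in the order 3, 7, 1, 6, 5, 4, 8, 2, so processing vertices in that order labels each vertex after all of its successors.
3: no outgoing edge → L
7: →3(L), so W
1: →3(L), so W
6: →3(L), so W
5: →3(L), so W
4: →3(L), so W
8: →3(L), so W
2: →4(W), 5(W), 7(W) — all W, so L
The L vertices are 2, 3; that is 2 in all.

2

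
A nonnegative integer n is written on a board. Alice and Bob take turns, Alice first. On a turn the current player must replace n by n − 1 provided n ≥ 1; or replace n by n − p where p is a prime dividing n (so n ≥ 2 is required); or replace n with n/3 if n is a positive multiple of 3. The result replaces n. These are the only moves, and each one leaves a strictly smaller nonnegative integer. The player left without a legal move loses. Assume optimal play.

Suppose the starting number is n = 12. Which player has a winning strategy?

Positions with no move are L. A position that does have a move is losing for the player to move precisely when every available move leads to a winning position for the opponent. Fill in the labels:
n=0: no move → L
n=1: can move to 0, which is L ⇒ W
n=2: can move to 0, which is L ⇒ W
n=3: can move to 0, which is L ⇒ W
n=4: moves to 2(W), 3(W); every one is W ⇒ L
n=5: can move to 0, which is L ⇒ W
n=6: can move to 4, which is L ⇒ W
n=7: can move to 0, which is L ⇒ W
n=8: moves to 6(W), 7(W); every one is W ⇒ L
n=9: can move to 8, which is L ⇒ W
n=10: can move to 8, which is L ⇒ W
n=11: can move to 0, which is L ⇒ W
n=12: can move to 4, which is L ⇒ W
The starting position 12 is W: Alice should move to 4, handing over an L position.

Alice wins.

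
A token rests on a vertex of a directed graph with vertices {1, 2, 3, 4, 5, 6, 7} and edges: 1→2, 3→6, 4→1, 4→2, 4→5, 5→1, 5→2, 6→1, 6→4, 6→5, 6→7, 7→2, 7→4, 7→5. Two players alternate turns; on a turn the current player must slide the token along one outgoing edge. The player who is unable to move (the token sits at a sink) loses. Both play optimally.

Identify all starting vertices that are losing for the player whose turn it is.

Compute win/loss labels from the base case upward. A position with no move is L. Any other position is W if it can reach an L in one move, else L.
Every edge goes from a vertex to one that appears earlier in the order 2, 1, 5, 4, 7, 6, 3, so processing vertices in that order labels each vertex after all of its successors.
2: no outgoing edge → L
1: reaches L-position 2 → W
5: reaches L-position 2 → W
4: reaches L-position 2 → W
7: reaches L-position 2 → W
6: only reaches 7(W), 4(W), 5(W), 1(W), all W → L
3: reaches L-position 6 → W
The losing starting vertices are exactly the entries labelled L in this table (2 of them).

2, 6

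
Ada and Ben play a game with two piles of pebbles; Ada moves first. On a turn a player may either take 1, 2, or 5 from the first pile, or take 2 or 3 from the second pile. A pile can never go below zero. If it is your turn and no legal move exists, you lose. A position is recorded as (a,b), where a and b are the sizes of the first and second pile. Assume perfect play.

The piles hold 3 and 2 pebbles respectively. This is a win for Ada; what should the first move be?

Use the standard recursion: the mover loses at a terminal position; elsewhere, the mover wins exactly when some move hands the opponent an L position.
No move ever increases a pile, so every position that can arise here has a ≤ 3 and b ≤ 2; it is enough to label the cells with 0 ≤ a ≤ 3 and 0 ≤ b ≤ 2.
Every move lowers a or b (never raises either), so fill the grid row by row in increasing a, and left to right within a row: each cell's successors are then already labelled.
      b=0  b=1  b=2
a=0:    L    L    W
a=1:    W    W    L
a=2:    W    W    W
a=3:    L    L    W
Cells with no legal move (terminal, hence L): (0,0), (0,1).
The remaining L cells, each justified by listing all of its moves:
(1,2): L (options (0,2)(W), (1,0)(W) are all W)
(3,0): L (options (2,0)(W), (1,0)(W) are all W)
(3,1): L (options (2,1)(W), (1,1)(W) are all W)
Every other cell has at least one move into one of the L cells above, so it is W.
From (3,2), the L positions reachable in one move are: (1,2), (3,0). Any move reaching one of these is winning.

Move to (1,2).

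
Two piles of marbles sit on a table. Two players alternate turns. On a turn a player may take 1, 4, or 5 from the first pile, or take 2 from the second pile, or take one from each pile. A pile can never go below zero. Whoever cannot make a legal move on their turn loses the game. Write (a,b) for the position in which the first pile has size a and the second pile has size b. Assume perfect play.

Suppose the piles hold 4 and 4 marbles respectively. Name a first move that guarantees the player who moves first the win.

Use the standard recursion: the mover loses at a terminal position; elsewhere, the mover wins exactly when some move hands the opponent an L position.
No move ever increases a pile, so every position that can arise here has a ≤ 4 and b ≤ 4; it is enough to label the cells with 0 ≤ a ≤ 4 and 0 ≤ b ≤ 4.
Every move lowers a or b (never raises either), so fill the grid row by row in increasing a, and left to right within a row: each cell's successors are then already labelled.
      b=0  b=1  b=2  b=3  b=4
a=0:    L    L    W    W    L
a=1:    W    W    W    L    W
a=2:    L    L    W    W    W
a=3:    W    W    W    L    L
a=4:    W    W    L    W    W
Cells with no legal move (terminal, hence L): (0,0), (0,1).
The remaining L cells, each justified by listing all of its moves:
(0,4): the only move is to (0,2)(W), a W ⇒ L
(1,3): moves to (0,3)(W), (1,1)(W), (0,2)(W); every one is W ⇒ L
(2,0): the only move is to (1,0)(W), a W ⇒ L
(2,1): moves to (1,1)(W), (1,0)(W); every one is W ⇒ L
(3,3): moves to (2,3)(W), (3,1)(W), (2,2)(W); every one is W ⇒ L
(3,4): moves to (2,4)(W), (3,2)(W), (2,3)(W); every one is W ⇒ L
(4,2): moves to (3,2)(W), (0,2)(W), (4,0)(W), (3,1)(W); every one is W ⇒ L
Every other cell has at least one move into one of the L cells above, so it is W.
From (4,4), the L positions reachable in one move are: (3,4), (0,4), (4,2), (3,3). Any move reaching one of these is winning.

Move to (3,4).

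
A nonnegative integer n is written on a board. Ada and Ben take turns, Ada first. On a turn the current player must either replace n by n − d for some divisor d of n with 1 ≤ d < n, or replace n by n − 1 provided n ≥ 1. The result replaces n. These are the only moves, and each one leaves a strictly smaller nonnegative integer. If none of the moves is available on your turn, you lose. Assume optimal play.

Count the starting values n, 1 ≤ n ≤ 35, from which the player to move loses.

17

Use the standard recursion: the mover loses at a terminal position; elsewhere, the mover wins exactly when some move hands the opponent an L position.
n=0: no move → L
n=1: →0(L), so W
n=2: →1(W) only, which is W, so L
n=3: →2(L), so W
n=4: →2(L), so W
n=5: →4(W) only, which is W, so L
n=6: →5(L), so W
n=7: →6(W) only, which is W, so L
n=8: →7(L), so W
n=9: →6(W), 8(W) — all W, so L
n=10: →5(L), so W
n=11: →10(W) only, which is W, so L
n=12: →9(L), so W
n=13: →12(W) only, which is W, so L
n=14: →7(L), so W
n=15: →10(W), 12(W), 14(W) — all W, so L
n=16: →15(L), so W
n=17: →16(W) only, which is W, so L
n=18: →9(L), so W
n=19: →18(W) only, which is W, so L
n=20: →15(L), so W
n=21: →14(W), 18(W), 20(W) — all W, so L
n=22: →11(L), so W
n=23: →22(W) only, which is W, so L
n=24: →21(L), so W
n=25: →20(W), 24(W) — all W, so L
n=26: →13(L), so W
n=27: →18(W), 24(W), 26(W) — all W, so L
n=28: →21(L), so W
n=29: →28(W) only, which is W, so L
n=30: →15(L), so W
n=31: →30(W) only, which is W, so L
n=32: →31(L), so W
n=33: →22(W), 30(W), 32(W) — all W, so L
n=34: →17(L), so W
n=35: →28(W), 30(W), 34(W) — all W, so L
L entries with 1 ≤ n ≤ 35 (n=0 is outside the asked range and is not counted): n = 2, 5, 7, 9, 11, 13, 15, 17, 19, 21, 23, 25, 27, 29, 31, 33, 35; that makes 17.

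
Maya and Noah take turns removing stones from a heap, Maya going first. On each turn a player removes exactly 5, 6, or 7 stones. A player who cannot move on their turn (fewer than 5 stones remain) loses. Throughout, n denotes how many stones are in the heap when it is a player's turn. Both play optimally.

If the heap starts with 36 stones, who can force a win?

Positions with no move are L. A position that does have a move is losing for the player to move precisely when every available move leads to a winning position for the opponent. Fill in the labels:
n=0: no move → L
n=1: no move → L
n=2: no move → L
n=3: no move → L
n=4: no move → L
n=5: can move to 0, which is L ⇒ W
n=6: can move to 1, which is L ⇒ W
n=7: can move to 2, which is L ⇒ W
n=8: can move to 3, which is L ⇒ W
n=9: can move to 4, which is L ⇒ W
n=10: can move to 4, which is L ⇒ W
n=11: can move to 4, which is L ⇒ W
n=12: moves to 7(W), 6(W), 5(W); every one is W ⇒ L
n=13: moves to 8(W), 7(W), 6(W); every one is W ⇒ L
n=14: moves to 9(W), 8(W), 7(W); every one is W ⇒ L
n=15: moves to 10(W), 9(W), 8(W); every one is W ⇒ L
n=16: moves to 11(W), 10(W), 9(W); every one is W ⇒ L
n=17: can move to 12, which is L ⇒ W
n=18: can move to 13, which is L ⇒ W
n=19: can move to 14, which is L ⇒ W
n=20: can move to 15, which is L ⇒ W
n=21: can move to 16, which is L ⇒ W
n=22: can move to 16, which is L ⇒ W
n=23: can move to 16, which is L ⇒ W
n=24: moves to 19(W), 18(W), 17(W); every one is W ⇒ L
n=25: moves to 20(W), 19(W), 18(W); every one is W ⇒ L
n=26: moves to 21(W), 20(W), 19(W); every one is W ⇒ L
n=27: moves to 22(W), 21(W), 20(W); every one is W ⇒ L
n=28: moves to 23(W), 22(W), 21(W); every one is W ⇒ L
n=29: can move to 24, which is L ⇒ W
n=30: can move to 25, which is L ⇒ W
n=31: can move to 26, which is L ⇒ W
n=32: can move to 27, which is L ⇒ W
n=33: can move to 28, which is L ⇒ W
n=34: can move to 28, which is L ⇒ W
n=35: can move to 28, which is L ⇒ W
n=36: moves to 31(W), 30(W), 29(W); every one is W ⇒ L
The starting position 36 is L: whatever Maya does, the opponent receives a W position.

Noah wins.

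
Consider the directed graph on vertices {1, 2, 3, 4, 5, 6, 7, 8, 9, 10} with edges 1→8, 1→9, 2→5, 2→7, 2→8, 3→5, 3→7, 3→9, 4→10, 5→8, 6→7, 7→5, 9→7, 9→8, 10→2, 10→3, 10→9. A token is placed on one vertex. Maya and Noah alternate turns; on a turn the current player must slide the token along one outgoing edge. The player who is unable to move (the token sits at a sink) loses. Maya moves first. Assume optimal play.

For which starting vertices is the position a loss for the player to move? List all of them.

7, 8, 10

Work bottom-up. With no move the player to move loses. Otherwise the position is W if at least one move leads to an L position for the opponent, and L if every move leads to a W.
Every edge goes from a vertex to one that appears earlier in the order 8, 5, 7, 9, 2, 3, 6, 10, 1, 4, so processing vertices in that order labels each vertex after all of its successors.
8: no outgoing edge → L
5: →8(L), so W
7: →5(W) only, which is W, so L
9: →7(L), so W
2: →7(L), so W
3: →7(L), so W
6: →7(L), so W
10: →3(W), 2(W), 9(W) — all W, so L
1: →8(L), so W
4: →10(L), so W
The losing starting vertices are exactly the entries labelled L in this table (3 of them).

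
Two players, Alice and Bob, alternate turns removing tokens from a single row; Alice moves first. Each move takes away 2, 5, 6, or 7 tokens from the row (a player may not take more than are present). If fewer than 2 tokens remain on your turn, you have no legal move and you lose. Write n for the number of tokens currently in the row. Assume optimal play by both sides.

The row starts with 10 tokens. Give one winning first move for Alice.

Build the W/L table. Terminal = L. A non-terminal position is W if it has a move to some L; otherwise it is L.
n=0: no move → L
n=1: no move → L
n=2: can move to 0, which is L ⇒ W
n=3: can move to 1, which is L ⇒ W
n=4: the only move is to 2(W), a W ⇒ L
n=5: can move to 0, which is L ⇒ W
n=6: can move to 4, which is L ⇒ W
n=7: can move to 1, which is L ⇒ W
n=8: can move to 1, which is L ⇒ W
n=9: can move to 4, which is L ⇒ W
n=10: can move to 4, which is L ⇒ W
From 10, the L positions reachable in one move are: 4.

Remove 6, leaving 4.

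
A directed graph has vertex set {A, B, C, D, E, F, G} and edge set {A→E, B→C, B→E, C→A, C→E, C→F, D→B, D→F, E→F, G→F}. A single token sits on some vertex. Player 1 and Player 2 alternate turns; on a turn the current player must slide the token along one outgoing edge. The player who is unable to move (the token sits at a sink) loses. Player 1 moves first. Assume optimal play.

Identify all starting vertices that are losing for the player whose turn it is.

Build the W/L table. Terminal = L. A non-terminal position is W if it has a move to some L; otherwise it is L.
Every edge goes from a vertex to one that appears earlier in the order F, E, G, A, C, B, D, so processing vertices in that order labels each vertex after all of its successors.
F: no outgoing edge → L
E: W (go to F, an L position)
G: W (go to F, an L position)
A: L (sole option E(W) is W)
C: W (go to A, an L position)
B: L (options C(W), E(W) are all W)
D: W (go to B, an L position)
Reading off the rows marked L gives the requested list; there are 3 such vertices.

A, B, F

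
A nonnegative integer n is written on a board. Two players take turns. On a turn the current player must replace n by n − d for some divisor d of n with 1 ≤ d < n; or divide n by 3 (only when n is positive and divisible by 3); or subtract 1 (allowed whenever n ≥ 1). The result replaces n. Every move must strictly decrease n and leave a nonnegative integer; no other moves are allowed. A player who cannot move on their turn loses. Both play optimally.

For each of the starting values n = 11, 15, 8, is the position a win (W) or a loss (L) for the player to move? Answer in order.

11: L, 15: W, 8: W

Build the W/L table. Terminal = L. A non-terminal position is W if it has a move to some L; otherwise it is L.
n=0: no move → L
n=1: can move to 0, which is L ⇒ W
n=2: the only move is to 1(W), a W ⇒ L
n=3: can move to 2, which is L ⇒ W
n=4: can move to 2, which is L ⇒ W
n=5: the only move is to 4(W), a W ⇒ L
n=6: can move to 2, which is L ⇒ W
n=7: the only move is to 6(W), a W ⇒ L
n=8: can move to 7, which is L ⇒ W
n=9: moves to 3(W), 6(W), 8(W); every one is W ⇒ L
n=10: can move to 5, which is L ⇒ W
n=11: the only move is to 10(W), a W ⇒ L
n=12: can move to 9, which is L ⇒ W
n=13: the only move is to 12(W), a W ⇒ L
n=14: can move to 7, which is L ⇒ W
n=15: can move to 5, which is L ⇒ W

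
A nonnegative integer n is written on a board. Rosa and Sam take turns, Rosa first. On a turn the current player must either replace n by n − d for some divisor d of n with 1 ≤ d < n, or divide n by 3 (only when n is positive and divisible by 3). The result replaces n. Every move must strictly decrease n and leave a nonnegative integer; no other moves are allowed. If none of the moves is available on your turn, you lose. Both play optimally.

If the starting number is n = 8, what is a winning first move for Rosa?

Positions with no move are L. A position that does have a move is losing for the player to move precisely when every available move leads to a winning position for the opponent. Fill in the labels:
n=0: no move → L
n=1: no move → L
n=2: can move to 1, which is L ⇒ W
n=3: can move to 1, which is L ⇒ W
n=4: moves to 2(W), 3(W); every one is W ⇒ L
n=5: can move to 4, which is L ⇒ W
n=6: can move to 4, which is L ⇒ W
n=7: the only move is to 6(W), a W ⇒ L
n=8: can move to 4, which is L ⇒ W
From 8, the L positions reachable in one move are: 4, 7. Any move reaching one of these is winning.

Move to 4.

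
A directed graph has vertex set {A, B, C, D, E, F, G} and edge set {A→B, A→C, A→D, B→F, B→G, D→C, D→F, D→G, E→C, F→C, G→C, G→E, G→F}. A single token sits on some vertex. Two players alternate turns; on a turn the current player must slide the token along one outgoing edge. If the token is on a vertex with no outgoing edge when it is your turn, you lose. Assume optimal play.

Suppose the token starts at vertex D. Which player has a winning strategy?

Classify positions by backward induction: terminal positions (no move available) are L. From any other position, the mover wins iff some move reaches an L.
Every edge goes from a vertex to one that appears earlier in the order C, F, E, G, D, B, A, so processing vertices in that order labels each vertex after all of its successors.
C: no outgoing edge → L
F: W (go to C, an L position)
E: W (go to C, an L position)
G: W (go to C, an L position)
D: W (go to C, an L position)
B: L (options G(W), F(W) are all W)
A: W (go to B, an L position)
The starting position D is W: the player to move should move to C, handing over an L position.

The first player wins.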